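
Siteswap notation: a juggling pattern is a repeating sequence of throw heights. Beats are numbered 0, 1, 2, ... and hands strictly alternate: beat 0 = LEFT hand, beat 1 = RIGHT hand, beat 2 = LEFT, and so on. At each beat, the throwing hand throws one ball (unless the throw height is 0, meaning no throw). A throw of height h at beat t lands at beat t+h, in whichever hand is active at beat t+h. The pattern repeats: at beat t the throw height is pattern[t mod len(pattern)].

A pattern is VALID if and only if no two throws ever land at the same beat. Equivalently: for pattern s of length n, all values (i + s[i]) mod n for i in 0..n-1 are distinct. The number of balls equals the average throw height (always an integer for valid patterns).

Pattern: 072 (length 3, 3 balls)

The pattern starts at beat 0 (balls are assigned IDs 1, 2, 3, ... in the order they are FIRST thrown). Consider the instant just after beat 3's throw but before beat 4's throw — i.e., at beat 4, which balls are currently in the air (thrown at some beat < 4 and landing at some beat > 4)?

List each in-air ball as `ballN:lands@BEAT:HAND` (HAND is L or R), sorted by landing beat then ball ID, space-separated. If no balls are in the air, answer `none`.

Answer: ball1:lands@8:L

Derivation:
Beat 1 (R): throw ball1 h=7 -> lands@8:L; in-air after throw: [b1@8:L]
Beat 2 (L): throw ball2 h=2 -> lands@4:L; in-air after throw: [b2@4:L b1@8:L]
Beat 4 (L): throw ball2 h=7 -> lands@11:R; in-air after throw: [b1@8:L b2@11:R]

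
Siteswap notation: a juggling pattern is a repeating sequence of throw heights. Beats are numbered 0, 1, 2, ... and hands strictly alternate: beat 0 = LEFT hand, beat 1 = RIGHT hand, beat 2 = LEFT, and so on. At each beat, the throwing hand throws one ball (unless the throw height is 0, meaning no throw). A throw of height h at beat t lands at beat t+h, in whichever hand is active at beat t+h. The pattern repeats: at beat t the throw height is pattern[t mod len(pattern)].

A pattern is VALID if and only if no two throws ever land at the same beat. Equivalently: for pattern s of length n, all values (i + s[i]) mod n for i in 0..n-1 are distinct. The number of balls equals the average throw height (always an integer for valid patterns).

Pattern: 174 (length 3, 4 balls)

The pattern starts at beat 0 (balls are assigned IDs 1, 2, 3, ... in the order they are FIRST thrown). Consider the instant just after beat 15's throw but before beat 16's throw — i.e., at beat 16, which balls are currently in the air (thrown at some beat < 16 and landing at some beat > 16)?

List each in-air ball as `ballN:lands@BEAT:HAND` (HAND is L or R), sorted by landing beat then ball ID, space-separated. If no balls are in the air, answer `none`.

Answer: ball4:lands@17:R ball2:lands@18:L ball1:lands@20:L

Derivation:
Beat 0 (L): throw ball1 h=1 -> lands@1:R; in-air after throw: [b1@1:R]
Beat 1 (R): throw ball1 h=7 -> lands@8:L; in-air after throw: [b1@8:L]
Beat 2 (L): throw ball2 h=4 -> lands@6:L; in-air after throw: [b2@6:L b1@8:L]
Beat 3 (R): throw ball3 h=1 -> lands@4:L; in-air after throw: [b3@4:L b2@6:L b1@8:L]
Beat 4 (L): throw ball3 h=7 -> lands@11:R; in-air after throw: [b2@6:L b1@8:L b3@11:R]
Beat 5 (R): throw ball4 h=4 -> lands@9:R; in-air after throw: [b2@6:L b1@8:L b4@9:R b3@11:R]
Beat 6 (L): throw ball2 h=1 -> lands@7:R; in-air after throw: [b2@7:R b1@8:L b4@9:R b3@11:R]
Beat 7 (R): throw ball2 h=7 -> lands@14:L; in-air after throw: [b1@8:L b4@9:R b3@11:R b2@14:L]
Beat 8 (L): throw ball1 h=4 -> lands@12:L; in-air after throw: [b4@9:R b3@11:R b1@12:L b2@14:L]
Beat 9 (R): throw ball4 h=1 -> lands@10:L; in-air after throw: [b4@10:L b3@11:R b1@12:L b2@14:L]
Beat 10 (L): throw ball4 h=7 -> lands@17:R; in-air after throw: [b3@11:R b1@12:L b2@14:L b4@17:R]
Beat 11 (R): throw ball3 h=4 -> lands@15:R; in-air after throw: [b1@12:L b2@14:L b3@15:R b4@17:R]
Beat 12 (L): throw ball1 h=1 -> lands@13:R; in-air after throw: [b1@13:R b2@14:L b3@15:R b4@17:R]
Beat 13 (R): throw ball1 h=7 -> lands@20:L; in-air after throw: [b2@14:L b3@15:R b4@17:R b1@20:L]
Beat 14 (L): throw ball2 h=4 -> lands@18:L; in-air after throw: [b3@15:R b4@17:R b2@18:L b1@20:L]
Beat 15 (R): throw ball3 h=1 -> lands@16:L; in-air after throw: [b3@16:L b4@17:R b2@18:L b1@20:L]
Beat 16 (L): throw ball3 h=7 -> lands@23:R; in-air after throw: [b4@17:R b2@18:L b1@20:L b3@23:R]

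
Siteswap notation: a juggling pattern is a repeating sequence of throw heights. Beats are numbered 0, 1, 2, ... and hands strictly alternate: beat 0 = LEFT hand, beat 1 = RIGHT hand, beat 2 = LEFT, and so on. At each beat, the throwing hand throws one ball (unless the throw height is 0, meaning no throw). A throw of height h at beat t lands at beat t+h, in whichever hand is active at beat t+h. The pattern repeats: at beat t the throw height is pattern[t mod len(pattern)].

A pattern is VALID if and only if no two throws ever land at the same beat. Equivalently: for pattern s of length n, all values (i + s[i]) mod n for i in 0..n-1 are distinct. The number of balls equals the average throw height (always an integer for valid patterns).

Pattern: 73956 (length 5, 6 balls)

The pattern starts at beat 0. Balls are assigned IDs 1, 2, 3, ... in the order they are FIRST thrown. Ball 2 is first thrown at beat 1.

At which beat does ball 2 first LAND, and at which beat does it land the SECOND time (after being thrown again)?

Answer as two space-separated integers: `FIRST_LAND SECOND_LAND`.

Answer: 4 10

Derivation:
Beat 0 (L): throw ball1 h=7 -> lands@7:R; in-air after throw: [b1@7:R]
Beat 1 (R): throw ball2 h=3 -> lands@4:L; in-air after throw: [b2@4:L b1@7:R]
Beat 2 (L): throw ball3 h=9 -> lands@11:R; in-air after throw: [b2@4:L b1@7:R b3@11:R]
Beat 3 (R): throw ball4 h=5 -> lands@8:L; in-air after throw: [b2@4:L b1@7:R b4@8:L b3@11:R]
Beat 4 (L): throw ball2 h=6 -> lands@10:L; in-air after throw: [b1@7:R b4@8:L b2@10:L b3@11:R]
Beat 5 (R): throw ball5 h=7 -> lands@12:L; in-air after throw: [b1@7:R b4@8:L b2@10:L b3@11:R b5@12:L]
Beat 6 (L): throw ball6 h=3 -> lands@9:R; in-air after throw: [b1@7:R b4@8:L b6@9:R b2@10:L b3@11:R b5@12:L]
Beat 7 (R): throw ball1 h=9 -> lands@16:L; in-air after throw: [b4@8:L b6@9:R b2@10:L b3@11:R b5@12:L b1@16:L]
Beat 8 (L): throw ball4 h=5 -> lands@13:R; in-air after throw: [b6@9:R b2@10:L b3@11:R b5@12:L b4@13:R b1@16:L]
Beat 9 (R): throw ball6 h=6 -> lands@15:R; in-air after throw: [b2@10:L b3@11:R b5@12:L b4@13:R b6@15:R b1@16:L]
Beat 10 (L): throw ball2 h=7 -> lands@17:R; in-air after throw: [b3@11:R b5@12:L b4@13:R b6@15:R b1@16:L b2@17:R]
Ball 2: thrown@1 h=3 -> first land @4; rethrown@4 h=6 -> second land @10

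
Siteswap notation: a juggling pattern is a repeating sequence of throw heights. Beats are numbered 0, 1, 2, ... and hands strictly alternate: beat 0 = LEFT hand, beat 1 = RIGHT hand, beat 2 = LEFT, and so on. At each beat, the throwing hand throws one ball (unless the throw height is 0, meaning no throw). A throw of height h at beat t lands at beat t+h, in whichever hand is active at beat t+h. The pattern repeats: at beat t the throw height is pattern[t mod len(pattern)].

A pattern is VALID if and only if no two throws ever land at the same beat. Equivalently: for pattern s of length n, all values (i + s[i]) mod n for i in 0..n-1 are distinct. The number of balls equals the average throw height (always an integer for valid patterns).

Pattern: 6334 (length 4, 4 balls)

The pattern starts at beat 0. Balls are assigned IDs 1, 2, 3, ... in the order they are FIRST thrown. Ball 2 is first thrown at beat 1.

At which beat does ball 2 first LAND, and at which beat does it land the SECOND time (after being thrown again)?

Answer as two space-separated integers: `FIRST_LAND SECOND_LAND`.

Answer: 4 10

Derivation:
Beat 0 (L): throw ball1 h=6 -> lands@6:L; in-air after throw: [b1@6:L]
Beat 1 (R): throw ball2 h=3 -> lands@4:L; in-air after throw: [b2@4:L b1@6:L]
Beat 2 (L): throw ball3 h=3 -> lands@5:R; in-air after throw: [b2@4:L b3@5:R b1@6:L]
Beat 3 (R): throw ball4 h=4 -> lands@7:R; in-air after throw: [b2@4:L b3@5:R b1@6:L b4@7:R]
Beat 4 (L): throw ball2 h=6 -> lands@10:L; in-air after throw: [b3@5:R b1@6:L b4@7:R b2@10:L]
Beat 5 (R): throw ball3 h=3 -> lands@8:L; in-air after throw: [b1@6:L b4@7:R b3@8:L b2@10:L]
Beat 6 (L): throw ball1 h=3 -> lands@9:R; in-air after throw: [b4@7:R b3@8:L b1@9:R b2@10:L]
Beat 7 (R): throw ball4 h=4 -> lands@11:R; in-air after throw: [b3@8:L b1@9:R b2@10:L b4@11:R]
Beat 8 (L): throw ball3 h=6 -> lands@14:L; in-air after throw: [b1@9:R b2@10:L b4@11:R b3@14:L]
Beat 9 (R): throw ball1 h=3 -> lands@12:L; in-air after throw: [b2@10:L b4@11:R b1@12:L b3@14:L]
Beat 10 (L): throw ball2 h=3 -> lands@13:R; in-air after throw: [b4@11:R b1@12:L b2@13:R b3@14:L]
Ball 2: thrown@1 h=3 -> first land @4; rethrown@4 h=6 -> second land @10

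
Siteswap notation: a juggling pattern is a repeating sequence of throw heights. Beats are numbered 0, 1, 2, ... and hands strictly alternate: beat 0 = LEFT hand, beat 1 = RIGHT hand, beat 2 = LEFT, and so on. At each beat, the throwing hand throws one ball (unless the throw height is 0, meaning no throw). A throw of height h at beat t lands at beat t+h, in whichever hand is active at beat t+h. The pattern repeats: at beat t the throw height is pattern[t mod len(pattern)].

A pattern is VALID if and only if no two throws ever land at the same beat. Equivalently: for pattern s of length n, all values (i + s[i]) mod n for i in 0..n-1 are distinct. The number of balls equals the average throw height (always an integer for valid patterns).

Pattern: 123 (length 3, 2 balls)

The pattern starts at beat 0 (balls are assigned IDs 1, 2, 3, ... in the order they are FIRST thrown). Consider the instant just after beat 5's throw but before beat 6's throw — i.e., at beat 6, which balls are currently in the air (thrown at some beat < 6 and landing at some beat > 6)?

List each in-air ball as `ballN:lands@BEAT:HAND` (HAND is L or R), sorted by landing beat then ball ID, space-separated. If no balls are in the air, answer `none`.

Beat 0 (L): throw ball1 h=1 -> lands@1:R; in-air after throw: [b1@1:R]
Beat 1 (R): throw ball1 h=2 -> lands@3:R; in-air after throw: [b1@3:R]
Beat 2 (L): throw ball2 h=3 -> lands@5:R; in-air after throw: [b1@3:R b2@5:R]
Beat 3 (R): throw ball1 h=1 -> lands@4:L; in-air after throw: [b1@4:L b2@5:R]
Beat 4 (L): throw ball1 h=2 -> lands@6:L; in-air after throw: [b2@5:R b1@6:L]
Beat 5 (R): throw ball2 h=3 -> lands@8:L; in-air after throw: [b1@6:L b2@8:L]
Beat 6 (L): throw ball1 h=1 -> lands@7:R; in-air after throw: [b1@7:R b2@8:L]

Answer: ball2:lands@8:L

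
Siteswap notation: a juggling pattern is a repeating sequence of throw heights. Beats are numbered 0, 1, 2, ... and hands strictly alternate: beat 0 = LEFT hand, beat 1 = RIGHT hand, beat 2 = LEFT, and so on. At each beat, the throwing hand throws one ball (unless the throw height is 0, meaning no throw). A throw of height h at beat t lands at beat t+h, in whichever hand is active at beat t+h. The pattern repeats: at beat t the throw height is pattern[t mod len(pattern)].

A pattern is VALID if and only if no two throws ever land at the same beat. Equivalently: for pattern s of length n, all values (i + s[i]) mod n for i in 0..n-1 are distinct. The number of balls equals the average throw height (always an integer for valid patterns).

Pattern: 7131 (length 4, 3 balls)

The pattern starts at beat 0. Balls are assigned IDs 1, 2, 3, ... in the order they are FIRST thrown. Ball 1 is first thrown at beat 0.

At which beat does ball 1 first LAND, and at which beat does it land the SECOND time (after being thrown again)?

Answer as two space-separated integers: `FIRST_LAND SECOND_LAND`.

Answer: 7 8

Derivation:
Beat 0 (L): throw ball1 h=7 -> lands@7:R; in-air after throw: [b1@7:R]
Beat 1 (R): throw ball2 h=1 -> lands@2:L; in-air after throw: [b2@2:L b1@7:R]
Beat 2 (L): throw ball2 h=3 -> lands@5:R; in-air after throw: [b2@5:R b1@7:R]
Beat 3 (R): throw ball3 h=1 -> lands@4:L; in-air after throw: [b3@4:L b2@5:R b1@7:R]
Beat 4 (L): throw ball3 h=7 -> lands@11:R; in-air after throw: [b2@5:R b1@7:R b3@11:R]
Beat 5 (R): throw ball2 h=1 -> lands@6:L; in-air after throw: [b2@6:L b1@7:R b3@11:R]
Beat 6 (L): throw ball2 h=3 -> lands@9:R; in-air after throw: [b1@7:R b2@9:R b3@11:R]
Beat 7 (R): throw ball1 h=1 -> lands@8:L; in-air after throw: [b1@8:L b2@9:R b3@11:R]
Beat 8 (L): throw ball1 h=7 -> lands@15:R; in-air after throw: [b2@9:R b3@11:R b1@15:R]
Ball 1: thrown@0 h=7 -> first land @7; rethrown@7 h=1 -> second land @8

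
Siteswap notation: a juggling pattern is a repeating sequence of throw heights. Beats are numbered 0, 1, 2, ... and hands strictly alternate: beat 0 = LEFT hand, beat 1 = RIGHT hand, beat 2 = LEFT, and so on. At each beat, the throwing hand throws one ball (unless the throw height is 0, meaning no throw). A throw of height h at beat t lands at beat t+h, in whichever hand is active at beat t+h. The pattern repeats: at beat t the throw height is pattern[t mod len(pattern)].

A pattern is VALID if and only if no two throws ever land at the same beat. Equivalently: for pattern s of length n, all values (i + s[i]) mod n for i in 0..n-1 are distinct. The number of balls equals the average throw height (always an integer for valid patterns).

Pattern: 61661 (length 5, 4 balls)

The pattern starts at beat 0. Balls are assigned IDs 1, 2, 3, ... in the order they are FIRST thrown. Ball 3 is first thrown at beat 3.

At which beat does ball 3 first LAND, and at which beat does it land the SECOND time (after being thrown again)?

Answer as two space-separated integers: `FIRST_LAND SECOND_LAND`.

Beat 0 (L): throw ball1 h=6 -> lands@6:L; in-air after throw: [b1@6:L]
Beat 1 (R): throw ball2 h=1 -> lands@2:L; in-air after throw: [b2@2:L b1@6:L]
Beat 2 (L): throw ball2 h=6 -> lands@8:L; in-air after throw: [b1@6:L b2@8:L]
Beat 3 (R): throw ball3 h=6 -> lands@9:R; in-air after throw: [b1@6:L b2@8:L b3@9:R]
Beat 4 (L): throw ball4 h=1 -> lands@5:R; in-air after throw: [b4@5:R b1@6:L b2@8:L b3@9:R]
Beat 5 (R): throw ball4 h=6 -> lands@11:R; in-air after throw: [b1@6:L b2@8:L b3@9:R b4@11:R]
Beat 6 (L): throw ball1 h=1 -> lands@7:R; in-air after throw: [b1@7:R b2@8:L b3@9:R b4@11:R]
Beat 7 (R): throw ball1 h=6 -> lands@13:R; in-air after throw: [b2@8:L b3@9:R b4@11:R b1@13:R]
Beat 8 (L): throw ball2 h=6 -> lands@14:L; in-air after throw: [b3@9:R b4@11:R b1@13:R b2@14:L]
Beat 9 (R): throw ball3 h=1 -> lands@10:L; in-air after throw: [b3@10:L b4@11:R b1@13:R b2@14:L]
Beat 10 (L): throw ball3 h=6 -> lands@16:L; in-air after throw: [b4@11:R b1@13:R b2@14:L b3@16:L]
Ball 3: thrown@3 h=6 -> first land @9; rethrown@9 h=1 -> second land @10

Answer: 9 10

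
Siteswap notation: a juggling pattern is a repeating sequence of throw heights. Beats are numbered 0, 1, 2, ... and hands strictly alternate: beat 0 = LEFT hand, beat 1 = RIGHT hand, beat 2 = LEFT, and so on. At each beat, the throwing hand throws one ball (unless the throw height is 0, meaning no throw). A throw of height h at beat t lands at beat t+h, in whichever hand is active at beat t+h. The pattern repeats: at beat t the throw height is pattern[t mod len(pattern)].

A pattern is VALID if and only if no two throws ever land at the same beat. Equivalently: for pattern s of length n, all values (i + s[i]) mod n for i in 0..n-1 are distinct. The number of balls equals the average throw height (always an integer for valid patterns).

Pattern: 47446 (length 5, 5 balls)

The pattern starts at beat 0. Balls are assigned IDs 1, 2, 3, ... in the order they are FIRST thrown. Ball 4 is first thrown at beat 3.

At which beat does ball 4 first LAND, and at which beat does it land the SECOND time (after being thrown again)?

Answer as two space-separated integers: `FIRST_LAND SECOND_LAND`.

Answer: 7 11

Derivation:
Beat 0 (L): throw ball1 h=4 -> lands@4:L; in-air after throw: [b1@4:L]
Beat 1 (R): throw ball2 h=7 -> lands@8:L; in-air after throw: [b1@4:L b2@8:L]
Beat 2 (L): throw ball3 h=4 -> lands@6:L; in-air after throw: [b1@4:L b3@6:L b2@8:L]
Beat 3 (R): throw ball4 h=4 -> lands@7:R; in-air after throw: [b1@4:L b3@6:L b4@7:R b2@8:L]
Beat 4 (L): throw ball1 h=6 -> lands@10:L; in-air after throw: [b3@6:L b4@7:R b2@8:L b1@10:L]
Beat 5 (R): throw ball5 h=4 -> lands@9:R; in-air after throw: [b3@6:L b4@7:R b2@8:L b5@9:R b1@10:L]
Beat 6 (L): throw ball3 h=7 -> lands@13:R; in-air after throw: [b4@7:R b2@8:L b5@9:R b1@10:L b3@13:R]
Beat 7 (R): throw ball4 h=4 -> lands@11:R; in-air after throw: [b2@8:L b5@9:R b1@10:L b4@11:R b3@13:R]
Beat 8 (L): throw ball2 h=4 -> lands@12:L; in-air after throw: [b5@9:R b1@10:L b4@11:R b2@12:L b3@13:R]
Beat 9 (R): throw ball5 h=6 -> lands@15:R; in-air after throw: [b1@10:L b4@11:R b2@12:L b3@13:R b5@15:R]
Beat 10 (L): throw ball1 h=4 -> lands@14:L; in-air after throw: [b4@11:R b2@12:L b3@13:R b1@14:L b5@15:R]
Beat 11 (R): throw ball4 h=7 -> lands@18:L; in-air after throw: [b2@12:L b3@13:R b1@14:L b5@15:R b4@18:L]
Ball 4: thrown@3 h=4 -> first land @7; rethrown@7 h=4 -> second land @11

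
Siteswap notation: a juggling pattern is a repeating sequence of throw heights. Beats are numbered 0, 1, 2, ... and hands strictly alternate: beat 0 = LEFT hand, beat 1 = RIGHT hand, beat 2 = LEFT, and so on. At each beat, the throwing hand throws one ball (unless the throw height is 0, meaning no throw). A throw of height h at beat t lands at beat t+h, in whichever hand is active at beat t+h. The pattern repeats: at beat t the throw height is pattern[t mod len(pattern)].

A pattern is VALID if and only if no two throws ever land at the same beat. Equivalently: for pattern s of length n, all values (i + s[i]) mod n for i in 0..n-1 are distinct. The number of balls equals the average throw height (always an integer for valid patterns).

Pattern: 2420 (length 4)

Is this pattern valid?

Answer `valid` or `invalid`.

i=0: (i + s[i]) mod n = (0 + 2) mod 4 = 2
i=1: (i + s[i]) mod n = (1 + 4) mod 4 = 1
i=2: (i + s[i]) mod n = (2 + 2) mod 4 = 0
i=3: (i + s[i]) mod n = (3 + 0) mod 4 = 3
Residues: [2, 1, 0, 3], distinct: True

Answer: valid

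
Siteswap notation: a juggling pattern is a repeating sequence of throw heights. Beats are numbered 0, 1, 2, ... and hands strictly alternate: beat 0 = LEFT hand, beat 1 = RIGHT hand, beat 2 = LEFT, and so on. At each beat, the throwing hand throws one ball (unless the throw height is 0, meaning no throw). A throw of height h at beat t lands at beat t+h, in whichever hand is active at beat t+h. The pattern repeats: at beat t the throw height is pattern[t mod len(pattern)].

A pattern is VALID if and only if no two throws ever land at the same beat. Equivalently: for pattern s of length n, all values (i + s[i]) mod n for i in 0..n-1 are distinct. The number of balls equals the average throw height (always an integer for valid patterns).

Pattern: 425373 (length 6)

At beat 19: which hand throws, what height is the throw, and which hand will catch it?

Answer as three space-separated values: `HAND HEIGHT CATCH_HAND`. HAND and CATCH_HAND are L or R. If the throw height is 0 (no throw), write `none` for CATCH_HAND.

Beat 19: 19 mod 2 = 1, so hand = R
Throw height = pattern[19 mod 6] = pattern[1] = 2
Lands at beat 19+2=21, 21 mod 2 = 1, so catch hand = R

Answer: R 2 R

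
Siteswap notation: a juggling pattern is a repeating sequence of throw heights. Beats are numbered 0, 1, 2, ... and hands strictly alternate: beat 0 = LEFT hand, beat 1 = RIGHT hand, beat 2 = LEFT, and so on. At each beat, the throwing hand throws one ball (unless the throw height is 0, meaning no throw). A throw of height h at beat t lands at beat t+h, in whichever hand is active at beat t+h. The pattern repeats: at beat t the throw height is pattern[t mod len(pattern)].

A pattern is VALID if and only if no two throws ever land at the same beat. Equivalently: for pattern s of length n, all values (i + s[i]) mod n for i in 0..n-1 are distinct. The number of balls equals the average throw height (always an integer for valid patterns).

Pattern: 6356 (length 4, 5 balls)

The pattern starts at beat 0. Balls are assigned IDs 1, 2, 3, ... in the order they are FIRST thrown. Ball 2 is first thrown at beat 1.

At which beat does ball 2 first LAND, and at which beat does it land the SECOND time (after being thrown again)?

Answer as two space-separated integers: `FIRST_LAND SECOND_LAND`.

Answer: 4 10

Derivation:
Beat 0 (L): throw ball1 h=6 -> lands@6:L; in-air after throw: [b1@6:L]
Beat 1 (R): throw ball2 h=3 -> lands@4:L; in-air after throw: [b2@4:L b1@6:L]
Beat 2 (L): throw ball3 h=5 -> lands@7:R; in-air after throw: [b2@4:L b1@6:L b3@7:R]
Beat 3 (R): throw ball4 h=6 -> lands@9:R; in-air after throw: [b2@4:L b1@6:L b3@7:R b4@9:R]
Beat 4 (L): throw ball2 h=6 -> lands@10:L; in-air after throw: [b1@6:L b3@7:R b4@9:R b2@10:L]
Beat 5 (R): throw ball5 h=3 -> lands@8:L; in-air after throw: [b1@6:L b3@7:R b5@8:L b4@9:R b2@10:L]
Beat 6 (L): throw ball1 h=5 -> lands@11:R; in-air after throw: [b3@7:R b5@8:L b4@9:R b2@10:L b1@11:R]
Beat 7 (R): throw ball3 h=6 -> lands@13:R; in-air after throw: [b5@8:L b4@9:R b2@10:L b1@11:R b3@13:R]
Beat 8 (L): throw ball5 h=6 -> lands@14:L; in-air after throw: [b4@9:R b2@10:L b1@11:R b3@13:R b5@14:L]
Beat 9 (R): throw ball4 h=3 -> lands@12:L; in-air after throw: [b2@10:L b1@11:R b4@12:L b3@13:R b5@14:L]
Beat 10 (L): throw ball2 h=5 -> lands@15:R; in-air after throw: [b1@11:R b4@12:L b3@13:R b5@14:L b2@15:R]
Ball 2: thrown@1 h=3 -> first land @4; rethrown@4 h=6 -> second land @10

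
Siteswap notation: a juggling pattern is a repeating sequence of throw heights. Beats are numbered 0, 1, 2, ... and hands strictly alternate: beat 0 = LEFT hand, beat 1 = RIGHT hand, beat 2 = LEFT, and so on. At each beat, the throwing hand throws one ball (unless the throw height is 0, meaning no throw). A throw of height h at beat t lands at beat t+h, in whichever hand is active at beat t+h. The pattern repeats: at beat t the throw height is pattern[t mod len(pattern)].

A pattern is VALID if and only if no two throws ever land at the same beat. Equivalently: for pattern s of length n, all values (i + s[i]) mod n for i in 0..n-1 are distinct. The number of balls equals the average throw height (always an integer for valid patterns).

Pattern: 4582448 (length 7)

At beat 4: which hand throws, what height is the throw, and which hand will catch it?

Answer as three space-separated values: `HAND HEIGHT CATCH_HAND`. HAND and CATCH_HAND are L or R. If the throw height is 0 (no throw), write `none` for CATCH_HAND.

Beat 4: 4 mod 2 = 0, so hand = L
Throw height = pattern[4 mod 7] = pattern[4] = 4
Lands at beat 4+4=8, 8 mod 2 = 0, so catch hand = L

Answer: L 4 L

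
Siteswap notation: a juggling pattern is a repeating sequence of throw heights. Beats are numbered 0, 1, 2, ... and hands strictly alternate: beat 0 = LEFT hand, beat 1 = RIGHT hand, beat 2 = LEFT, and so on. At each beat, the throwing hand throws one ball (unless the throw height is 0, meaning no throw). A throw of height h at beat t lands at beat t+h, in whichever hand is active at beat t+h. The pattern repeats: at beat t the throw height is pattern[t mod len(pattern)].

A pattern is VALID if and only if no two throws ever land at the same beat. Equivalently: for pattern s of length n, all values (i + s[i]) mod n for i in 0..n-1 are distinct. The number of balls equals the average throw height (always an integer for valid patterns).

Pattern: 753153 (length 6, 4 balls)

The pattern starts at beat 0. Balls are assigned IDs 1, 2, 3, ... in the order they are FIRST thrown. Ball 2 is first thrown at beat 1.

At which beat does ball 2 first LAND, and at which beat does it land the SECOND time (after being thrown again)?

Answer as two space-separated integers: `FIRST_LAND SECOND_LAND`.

Beat 0 (L): throw ball1 h=7 -> lands@7:R; in-air after throw: [b1@7:R]
Beat 1 (R): throw ball2 h=5 -> lands@6:L; in-air after throw: [b2@6:L b1@7:R]
Beat 2 (L): throw ball3 h=3 -> lands@5:R; in-air after throw: [b3@5:R b2@6:L b1@7:R]
Beat 3 (R): throw ball4 h=1 -> lands@4:L; in-air after throw: [b4@4:L b3@5:R b2@6:L b1@7:R]
Beat 4 (L): throw ball4 h=5 -> lands@9:R; in-air after throw: [b3@5:R b2@6:L b1@7:R b4@9:R]
Beat 5 (R): throw ball3 h=3 -> lands@8:L; in-air after throw: [b2@6:L b1@7:R b3@8:L b4@9:R]
Beat 6 (L): throw ball2 h=7 -> lands@13:R; in-air after throw: [b1@7:R b3@8:L b4@9:R b2@13:R]
Beat 7 (R): throw ball1 h=5 -> lands@12:L; in-air after throw: [b3@8:L b4@9:R b1@12:L b2@13:R]
Beat 8 (L): throw ball3 h=3 -> lands@11:R; in-air after throw: [b4@9:R b3@11:R b1@12:L b2@13:R]
Beat 9 (R): throw ball4 h=1 -> lands@10:L; in-air after throw: [b4@10:L b3@11:R b1@12:L b2@13:R]
Beat 10 (L): throw ball4 h=5 -> lands@15:R; in-air after throw: [b3@11:R b1@12:L b2@13:R b4@15:R]
Beat 11 (R): throw ball3 h=3 -> lands@14:L; in-air after throw: [b1@12:L b2@13:R b3@14:L b4@15:R]
Beat 12 (L): throw ball1 h=7 -> lands@19:R; in-air after throw: [b2@13:R b3@14:L b4@15:R b1@19:R]
Ball 2: thrown@1 h=5 -> first land @6; rethrown@6 h=7 -> second land @13

Answer: 6 13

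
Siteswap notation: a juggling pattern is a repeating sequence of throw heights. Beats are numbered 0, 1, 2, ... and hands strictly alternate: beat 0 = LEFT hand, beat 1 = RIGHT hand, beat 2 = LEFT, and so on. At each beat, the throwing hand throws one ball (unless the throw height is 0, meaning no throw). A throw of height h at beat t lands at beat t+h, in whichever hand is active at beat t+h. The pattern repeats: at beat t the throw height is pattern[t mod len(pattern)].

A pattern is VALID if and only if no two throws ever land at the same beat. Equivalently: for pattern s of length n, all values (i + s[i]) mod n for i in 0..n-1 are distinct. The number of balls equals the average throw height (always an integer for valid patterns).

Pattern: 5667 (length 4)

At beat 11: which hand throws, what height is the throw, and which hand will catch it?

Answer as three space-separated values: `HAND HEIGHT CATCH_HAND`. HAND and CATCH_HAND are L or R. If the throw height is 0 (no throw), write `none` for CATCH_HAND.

Answer: R 7 L

Derivation:
Beat 11: 11 mod 2 = 1, so hand = R
Throw height = pattern[11 mod 4] = pattern[3] = 7
Lands at beat 11+7=18, 18 mod 2 = 0, so catch hand = L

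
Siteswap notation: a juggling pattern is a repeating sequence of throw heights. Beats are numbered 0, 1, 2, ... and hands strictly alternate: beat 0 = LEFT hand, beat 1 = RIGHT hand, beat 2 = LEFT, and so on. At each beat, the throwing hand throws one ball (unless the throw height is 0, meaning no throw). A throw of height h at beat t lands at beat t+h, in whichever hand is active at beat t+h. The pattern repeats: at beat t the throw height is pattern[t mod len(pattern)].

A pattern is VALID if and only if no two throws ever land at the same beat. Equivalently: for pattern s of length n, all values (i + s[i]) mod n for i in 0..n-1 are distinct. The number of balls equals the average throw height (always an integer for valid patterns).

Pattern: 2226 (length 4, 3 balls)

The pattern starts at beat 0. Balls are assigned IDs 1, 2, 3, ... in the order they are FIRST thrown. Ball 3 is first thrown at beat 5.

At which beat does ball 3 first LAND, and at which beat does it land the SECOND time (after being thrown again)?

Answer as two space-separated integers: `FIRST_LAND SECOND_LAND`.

Beat 0 (L): throw ball1 h=2 -> lands@2:L; in-air after throw: [b1@2:L]
Beat 1 (R): throw ball2 h=2 -> lands@3:R; in-air after throw: [b1@2:L b2@3:R]
Beat 2 (L): throw ball1 h=2 -> lands@4:L; in-air after throw: [b2@3:R b1@4:L]
Beat 3 (R): throw ball2 h=6 -> lands@9:R; in-air after throw: [b1@4:L b2@9:R]
Beat 4 (L): throw ball1 h=2 -> lands@6:L; in-air after throw: [b1@6:L b2@9:R]
Beat 5 (R): throw ball3 h=2 -> lands@7:R; in-air after throw: [b1@6:L b3@7:R b2@9:R]
Beat 6 (L): throw ball1 h=2 -> lands@8:L; in-air after throw: [b3@7:R b1@8:L b2@9:R]
Beat 7 (R): throw ball3 h=6 -> lands@13:R; in-air after throw: [b1@8:L b2@9:R b3@13:R]
Beat 8 (L): throw ball1 h=2 -> lands@10:L; in-air after throw: [b2@9:R b1@10:L b3@13:R]
Beat 9 (R): throw ball2 h=2 -> lands@11:R; in-air after throw: [b1@10:L b2@11:R b3@13:R]
Beat 10 (L): throw ball1 h=2 -> lands@12:L; in-air after throw: [b2@11:R b1@12:L b3@13:R]
Beat 11 (R): throw ball2 h=6 -> lands@17:R; in-air after throw: [b1@12:L b3@13:R b2@17:R]
Beat 12 (L): throw ball1 h=2 -> lands@14:L; in-air after throw: [b3@13:R b1@14:L b2@17:R]
Beat 13 (R): throw ball3 h=2 -> lands@15:R; in-air after throw: [b1@14:L b3@15:R b2@17:R]
Ball 3: thrown@5 h=2 -> first land @7; rethrown@7 h=6 -> second land @13

Answer: 7 13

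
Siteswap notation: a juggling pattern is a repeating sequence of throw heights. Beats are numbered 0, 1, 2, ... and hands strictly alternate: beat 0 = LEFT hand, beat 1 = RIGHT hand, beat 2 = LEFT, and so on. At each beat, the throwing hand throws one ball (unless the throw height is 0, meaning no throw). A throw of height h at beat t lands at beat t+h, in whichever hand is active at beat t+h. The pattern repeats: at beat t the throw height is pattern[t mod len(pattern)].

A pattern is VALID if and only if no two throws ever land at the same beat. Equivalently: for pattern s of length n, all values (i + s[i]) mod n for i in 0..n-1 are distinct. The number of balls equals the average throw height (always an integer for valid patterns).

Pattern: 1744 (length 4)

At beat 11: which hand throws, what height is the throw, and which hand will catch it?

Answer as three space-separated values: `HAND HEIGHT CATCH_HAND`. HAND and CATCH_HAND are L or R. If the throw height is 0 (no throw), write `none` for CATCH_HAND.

Answer: R 4 R

Derivation:
Beat 11: 11 mod 2 = 1, so hand = R
Throw height = pattern[11 mod 4] = pattern[3] = 4
Lands at beat 11+4=15, 15 mod 2 = 1, so catch hand = R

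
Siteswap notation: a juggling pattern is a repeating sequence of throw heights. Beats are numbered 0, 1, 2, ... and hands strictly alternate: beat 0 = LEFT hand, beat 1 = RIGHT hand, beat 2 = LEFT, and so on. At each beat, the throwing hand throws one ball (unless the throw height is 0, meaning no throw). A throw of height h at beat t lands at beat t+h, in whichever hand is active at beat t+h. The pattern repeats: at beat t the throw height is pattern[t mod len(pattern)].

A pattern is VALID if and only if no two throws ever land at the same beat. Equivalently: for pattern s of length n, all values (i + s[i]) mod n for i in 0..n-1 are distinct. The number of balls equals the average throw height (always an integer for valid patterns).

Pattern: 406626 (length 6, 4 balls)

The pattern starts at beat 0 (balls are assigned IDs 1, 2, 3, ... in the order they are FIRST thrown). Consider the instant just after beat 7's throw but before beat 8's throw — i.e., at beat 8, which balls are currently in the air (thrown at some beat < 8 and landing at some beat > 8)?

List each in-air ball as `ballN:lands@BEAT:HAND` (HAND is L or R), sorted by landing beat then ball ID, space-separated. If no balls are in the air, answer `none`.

Beat 0 (L): throw ball1 h=4 -> lands@4:L; in-air after throw: [b1@4:L]
Beat 2 (L): throw ball2 h=6 -> lands@8:L; in-air after throw: [b1@4:L b2@8:L]
Beat 3 (R): throw ball3 h=6 -> lands@9:R; in-air after throw: [b1@4:L b2@8:L b3@9:R]
Beat 4 (L): throw ball1 h=2 -> lands@6:L; in-air after throw: [b1@6:L b2@8:L b3@9:R]
Beat 5 (R): throw ball4 h=6 -> lands@11:R; in-air after throw: [b1@6:L b2@8:L b3@9:R b4@11:R]
Beat 6 (L): throw ball1 h=4 -> lands@10:L; in-air after throw: [b2@8:L b3@9:R b1@10:L b4@11:R]
Beat 8 (L): throw ball2 h=6 -> lands@14:L; in-air after throw: [b3@9:R b1@10:L b4@11:R b2@14:L]

Answer: ball3:lands@9:R ball1:lands@10:L ball4:lands@11:R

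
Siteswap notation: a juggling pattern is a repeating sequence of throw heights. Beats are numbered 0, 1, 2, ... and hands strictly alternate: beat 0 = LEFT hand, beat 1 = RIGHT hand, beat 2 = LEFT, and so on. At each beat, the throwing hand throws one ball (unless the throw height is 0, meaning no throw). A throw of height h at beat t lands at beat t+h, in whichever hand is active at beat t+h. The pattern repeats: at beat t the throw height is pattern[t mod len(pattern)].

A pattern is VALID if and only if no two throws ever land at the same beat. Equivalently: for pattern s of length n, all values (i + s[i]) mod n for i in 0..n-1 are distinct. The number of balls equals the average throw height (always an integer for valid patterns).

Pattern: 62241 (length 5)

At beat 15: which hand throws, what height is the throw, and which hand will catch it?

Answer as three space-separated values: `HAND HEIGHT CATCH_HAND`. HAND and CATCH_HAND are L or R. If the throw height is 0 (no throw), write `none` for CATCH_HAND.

Beat 15: 15 mod 2 = 1, so hand = R
Throw height = pattern[15 mod 5] = pattern[0] = 6
Lands at beat 15+6=21, 21 mod 2 = 1, so catch hand = R

Answer: R 6 R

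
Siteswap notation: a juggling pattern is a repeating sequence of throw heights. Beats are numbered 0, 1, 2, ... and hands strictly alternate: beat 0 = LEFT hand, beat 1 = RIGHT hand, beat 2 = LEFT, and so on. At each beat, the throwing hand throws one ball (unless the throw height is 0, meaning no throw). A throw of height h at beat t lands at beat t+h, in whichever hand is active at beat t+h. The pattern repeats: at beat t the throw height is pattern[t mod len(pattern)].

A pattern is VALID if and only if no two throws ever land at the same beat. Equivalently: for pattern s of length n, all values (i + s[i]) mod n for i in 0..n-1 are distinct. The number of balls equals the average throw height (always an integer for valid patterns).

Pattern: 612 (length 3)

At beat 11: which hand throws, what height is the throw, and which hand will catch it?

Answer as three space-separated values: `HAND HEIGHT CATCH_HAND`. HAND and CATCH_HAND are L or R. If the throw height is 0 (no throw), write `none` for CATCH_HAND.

Answer: R 2 R

Derivation:
Beat 11: 11 mod 2 = 1, so hand = R
Throw height = pattern[11 mod 3] = pattern[2] = 2
Lands at beat 11+2=13, 13 mod 2 = 1, so catch hand = R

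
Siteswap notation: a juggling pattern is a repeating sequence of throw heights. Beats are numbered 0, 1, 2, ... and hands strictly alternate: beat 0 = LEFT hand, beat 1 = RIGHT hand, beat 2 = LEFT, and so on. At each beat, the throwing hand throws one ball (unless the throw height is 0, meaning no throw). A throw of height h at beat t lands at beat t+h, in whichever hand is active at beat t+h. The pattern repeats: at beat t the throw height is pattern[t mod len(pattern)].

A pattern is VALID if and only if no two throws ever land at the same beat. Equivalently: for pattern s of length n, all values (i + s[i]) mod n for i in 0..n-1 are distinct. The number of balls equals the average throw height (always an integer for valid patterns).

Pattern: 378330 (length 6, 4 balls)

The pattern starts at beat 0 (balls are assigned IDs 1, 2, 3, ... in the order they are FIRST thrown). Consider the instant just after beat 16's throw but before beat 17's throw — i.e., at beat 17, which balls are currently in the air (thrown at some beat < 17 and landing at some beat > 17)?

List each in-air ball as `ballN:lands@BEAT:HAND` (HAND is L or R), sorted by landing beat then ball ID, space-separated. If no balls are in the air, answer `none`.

Answer: ball1:lands@18:L ball2:lands@19:R ball3:lands@20:L ball4:lands@22:L

Derivation:
Beat 0 (L): throw ball1 h=3 -> lands@3:R; in-air after throw: [b1@3:R]
Beat 1 (R): throw ball2 h=7 -> lands@8:L; in-air after throw: [b1@3:R b2@8:L]
Beat 2 (L): throw ball3 h=8 -> lands@10:L; in-air after throw: [b1@3:R b2@8:L b3@10:L]
Beat 3 (R): throw ball1 h=3 -> lands@6:L; in-air after throw: [b1@6:L b2@8:L b3@10:L]
Beat 4 (L): throw ball4 h=3 -> lands@7:R; in-air after throw: [b1@6:L b4@7:R b2@8:L b3@10:L]
Beat 6 (L): throw ball1 h=3 -> lands@9:R; in-air after throw: [b4@7:R b2@8:L b1@9:R b3@10:L]
Beat 7 (R): throw ball4 h=7 -> lands@14:L; in-air after throw: [b2@8:L b1@9:R b3@10:L b4@14:L]
Beat 8 (L): throw ball2 h=8 -> lands@16:L; in-air after throw: [b1@9:R b3@10:L b4@14:L b2@16:L]
Beat 9 (R): throw ball1 h=3 -> lands@12:L; in-air after throw: [b3@10:L b1@12:L b4@14:L b2@16:L]
Beat 10 (L): throw ball3 h=3 -> lands@13:R; in-air after throw: [b1@12:L b3@13:R b4@14:L b2@16:L]
Beat 12 (L): throw ball1 h=3 -> lands@15:R; in-air after throw: [b3@13:R b4@14:L b1@15:R b2@16:L]
Beat 13 (R): throw ball3 h=7 -> lands@20:L; in-air after throw: [b4@14:L b1@15:R b2@16:L b3@20:L]
Beat 14 (L): throw ball4 h=8 -> lands@22:L; in-air after throw: [b1@15:R b2@16:L b3@20:L b4@22:L]
Beat 15 (R): throw ball1 h=3 -> lands@18:L; in-air after throw: [b2@16:L b1@18:L b3@20:L b4@22:L]
Beat 16 (L): throw ball2 h=3 -> lands@19:R; in-air after throw: [b1@18:L b2@19:R b3@20:L b4@22:L]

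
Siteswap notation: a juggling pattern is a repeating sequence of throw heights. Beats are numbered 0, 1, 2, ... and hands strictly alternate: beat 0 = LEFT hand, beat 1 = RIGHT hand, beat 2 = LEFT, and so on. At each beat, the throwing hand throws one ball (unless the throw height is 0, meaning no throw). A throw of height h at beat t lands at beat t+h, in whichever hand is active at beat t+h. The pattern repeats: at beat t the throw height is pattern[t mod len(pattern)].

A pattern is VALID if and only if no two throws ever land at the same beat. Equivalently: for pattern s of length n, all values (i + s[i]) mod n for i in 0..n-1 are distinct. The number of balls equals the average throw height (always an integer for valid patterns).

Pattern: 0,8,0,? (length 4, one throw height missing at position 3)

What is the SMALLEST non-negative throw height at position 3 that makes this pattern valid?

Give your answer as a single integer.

Answer: 0

Derivation:
i=0: (0 + 0) mod 4 = 0
i=1: (1 + 8) mod 4 = 1
i=2: (2 + 0) mod 4 = 2
i=3: s[i]=? (unknown)
Known residues: [0, 1, 2]; need a permutation of 0..3, so missing residue r = 3
Need (3 + s) mod 4 = 3; smallest s = (3 - 3) mod 4 = 0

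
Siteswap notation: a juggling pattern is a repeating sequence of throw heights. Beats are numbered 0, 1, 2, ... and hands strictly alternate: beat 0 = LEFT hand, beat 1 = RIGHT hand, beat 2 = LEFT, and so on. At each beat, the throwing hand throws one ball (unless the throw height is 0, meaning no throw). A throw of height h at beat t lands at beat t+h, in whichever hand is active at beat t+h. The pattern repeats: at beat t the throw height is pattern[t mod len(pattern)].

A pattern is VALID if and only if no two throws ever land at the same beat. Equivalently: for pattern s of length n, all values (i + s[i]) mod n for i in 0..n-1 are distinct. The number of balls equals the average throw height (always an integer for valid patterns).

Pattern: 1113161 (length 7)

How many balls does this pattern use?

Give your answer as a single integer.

Pattern = [1, 1, 1, 3, 1, 6, 1], length n = 7
  position 0: throw height = 1, running sum = 1
  position 1: throw height = 1, running sum = 2
  position 2: throw height = 1, running sum = 3
  position 3: throw height = 3, running sum = 6
  position 4: throw height = 1, running sum = 7
  position 5: throw height = 6, running sum = 13
  position 6: throw height = 1, running sum = 14
Total sum = 14; balls = sum / n = 14 / 7 = 2

Answer: 2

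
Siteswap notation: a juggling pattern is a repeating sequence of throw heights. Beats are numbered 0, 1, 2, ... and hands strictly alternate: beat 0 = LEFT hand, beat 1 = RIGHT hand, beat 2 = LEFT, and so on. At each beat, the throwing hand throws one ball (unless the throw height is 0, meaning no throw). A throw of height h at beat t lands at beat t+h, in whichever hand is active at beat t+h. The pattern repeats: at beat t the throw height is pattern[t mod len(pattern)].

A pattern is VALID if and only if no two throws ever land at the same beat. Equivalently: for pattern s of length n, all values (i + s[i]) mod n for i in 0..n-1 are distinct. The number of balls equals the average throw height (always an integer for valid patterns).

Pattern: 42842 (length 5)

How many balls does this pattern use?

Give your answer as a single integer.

Answer: 4

Derivation:
Pattern = [4, 2, 8, 4, 2], length n = 5
  position 0: throw height = 4, running sum = 4
  position 1: throw height = 2, running sum = 6
  position 2: throw height = 8, running sum = 14
  position 3: throw height = 4, running sum = 18
  position 4: throw height = 2, running sum = 20
Total sum = 20; balls = sum / n = 20 / 5 = 4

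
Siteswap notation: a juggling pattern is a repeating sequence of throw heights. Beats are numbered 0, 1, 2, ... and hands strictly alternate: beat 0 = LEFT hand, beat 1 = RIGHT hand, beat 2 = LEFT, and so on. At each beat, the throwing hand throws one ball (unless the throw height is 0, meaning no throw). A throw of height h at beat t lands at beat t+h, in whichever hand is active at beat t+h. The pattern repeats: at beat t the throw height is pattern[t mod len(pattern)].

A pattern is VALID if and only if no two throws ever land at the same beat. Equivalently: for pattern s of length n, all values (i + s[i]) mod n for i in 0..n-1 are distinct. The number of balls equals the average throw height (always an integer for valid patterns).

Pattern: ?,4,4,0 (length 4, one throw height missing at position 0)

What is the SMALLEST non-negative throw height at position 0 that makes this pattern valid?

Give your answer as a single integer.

Answer: 0

Derivation:
i=0: s[i]=? (unknown)
i=1: (1 + 4) mod 4 = 1
i=2: (2 + 4) mod 4 = 2
i=3: (3 + 0) mod 4 = 3
Known residues: [1, 2, 3]; need a permutation of 0..3, so missing residue r = 0
Need (0 + s) mod 4 = 0; smallest s = (0 - 0) mod 4 = 0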